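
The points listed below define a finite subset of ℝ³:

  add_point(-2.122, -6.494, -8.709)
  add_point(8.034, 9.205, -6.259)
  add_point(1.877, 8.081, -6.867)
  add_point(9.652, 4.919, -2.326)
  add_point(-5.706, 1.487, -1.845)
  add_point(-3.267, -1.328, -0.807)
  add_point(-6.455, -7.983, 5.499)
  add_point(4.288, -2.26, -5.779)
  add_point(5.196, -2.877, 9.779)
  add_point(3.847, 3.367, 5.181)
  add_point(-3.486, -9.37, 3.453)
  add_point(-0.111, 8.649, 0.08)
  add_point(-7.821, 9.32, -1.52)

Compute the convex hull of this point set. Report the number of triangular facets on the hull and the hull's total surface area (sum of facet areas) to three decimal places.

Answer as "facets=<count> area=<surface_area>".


facets=18 area=910.911

Extreme-point indices: [0, 1, 2, 3, 6, 7, 8, 9, 10, 11, 12] — 11 of 13 on the boundary.

Per-facet area ½‖(b−a)×(c−a)‖:
  f1: (p6, p8, p12) → 123.8397
  f2: (p6, p8, p10) → 24.1703
  f3: (p6, p0, p12) → 126.3138
  f4: (p6, p0, p10) → 20.8363
  f5: (p7, p0, p10) → 51.1551
  f6: (p7, p8, p10) → 83.4588
  f7: (p7, p8, p3) → 69.8263
  f8: (p7, p1, p3) → 28.6796
  f9: (p7, p1, p0) → 34.5971
  f10: (p2, p0, p12) → 84.6579
  f11: (p2, p1, p12) → 21.6667
  f12: (p2, p1, p0) → 42.9882
  f13: (p9, p8, p3) → 33.1837
  f14: (p9, p1, p3) → 25.7556
  f15: (p9, p8, p12) → 40.0050
  f16: (p11, p1, p12) → 31.3797
  f17: (p11, p9, p12) → 25.3141
  f18: (p11, p9, p1) → 43.0837
Σ area = 910.911

Euler: V−E+F = 11−27+18 = 2.


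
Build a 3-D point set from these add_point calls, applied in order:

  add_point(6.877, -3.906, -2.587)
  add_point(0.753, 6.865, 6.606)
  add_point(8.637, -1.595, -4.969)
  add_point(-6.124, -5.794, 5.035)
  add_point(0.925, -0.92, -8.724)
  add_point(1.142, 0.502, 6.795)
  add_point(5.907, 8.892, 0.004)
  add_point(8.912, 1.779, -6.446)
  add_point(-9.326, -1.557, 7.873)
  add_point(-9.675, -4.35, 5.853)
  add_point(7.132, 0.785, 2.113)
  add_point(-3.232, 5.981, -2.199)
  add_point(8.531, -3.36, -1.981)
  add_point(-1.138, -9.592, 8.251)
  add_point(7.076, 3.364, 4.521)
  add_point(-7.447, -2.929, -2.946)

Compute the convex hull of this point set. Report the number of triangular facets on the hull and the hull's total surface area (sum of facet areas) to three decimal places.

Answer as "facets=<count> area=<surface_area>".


facets=22 area=859.591

Extreme-point indices: [0, 1, 2, 4, 6, 7, 8, 9, 11, 12, 13, 14, 15] — 13 of 16 on the boundary.

Per-facet area ½‖(b−a)×(c−a)‖:
  f1: (p1, p11, p6) → 37.7915
  f2: (p15, p13, p9) → 47.0782
  f3: (p4, p6, p7) → 43.6532
  f4: (p4, p11, p6) → 50.9824
  f5: (p4, p15, p11) → 45.0465
  f6: (p4, p0, p13) → 63.7793
  f7: (p4, p15, p13) → 73.9818
  f8: (p8, p1, p11) → 61.3832
  f9: (p8, p15, p9) → 14.5207
  f10: (p8, p15, p11) → 54.3434
  f11: (p8, p13, p9) → 17.5154
  f12: (p8, p1, p13) → 75.3880
  f13: (p2, p4, p7) → 15.6312
  f14: (p2, p4, p0) → 16.0882
  f15: (p12, p0, p13) → 12.5701
  f16: (p12, p2, p0) → 3.1838
  f17: (p12, p2, p7) → 3.7526
  f18: (p14, p1, p13) → 58.9430
  f19: (p14, p12, p13) → 70.2517
  f20: (p14, p1, p6) → 25.7913
  f21: (p14, p12, p7) → 32.1758
  f22: (p14, p6, p7) → 35.7401
Σ area = 859.591

Check V−E+F: 13 − 33 + 22 = 2.


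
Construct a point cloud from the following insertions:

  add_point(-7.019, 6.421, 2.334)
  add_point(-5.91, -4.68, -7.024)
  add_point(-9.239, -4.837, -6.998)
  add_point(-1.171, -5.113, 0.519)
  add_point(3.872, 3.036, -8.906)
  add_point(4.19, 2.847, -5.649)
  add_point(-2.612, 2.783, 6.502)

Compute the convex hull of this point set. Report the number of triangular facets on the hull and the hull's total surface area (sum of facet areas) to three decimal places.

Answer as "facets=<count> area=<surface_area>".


facets=10 area=427.939

Hull vertices (7/7): indices [0, 1, 2, 3, 4, 5, 6].

Facet areas (half cross-product norm):
  f1: (p4, p0, p2) → 102.4363
  f2: (p4, p0, p5) → 20.6063
  f3: (p4, p3, p5) → 15.8338
  f4: (p6, p0, p2) → 52.1645
  f5: (p6, p3, p2) → 52.9684
  f6: (p6, p0, p5) → 48.1265
  f7: (p6, p3, p5) → 56.3717
  f8: (p1, p3, p2) → 12.6777
  f9: (p1, p4, p2) → 12.4439
  f10: (p1, p4, p3) → 54.3094
Σ area = 427.939

Check V−E+F: 7 − 15 + 10 = 2.


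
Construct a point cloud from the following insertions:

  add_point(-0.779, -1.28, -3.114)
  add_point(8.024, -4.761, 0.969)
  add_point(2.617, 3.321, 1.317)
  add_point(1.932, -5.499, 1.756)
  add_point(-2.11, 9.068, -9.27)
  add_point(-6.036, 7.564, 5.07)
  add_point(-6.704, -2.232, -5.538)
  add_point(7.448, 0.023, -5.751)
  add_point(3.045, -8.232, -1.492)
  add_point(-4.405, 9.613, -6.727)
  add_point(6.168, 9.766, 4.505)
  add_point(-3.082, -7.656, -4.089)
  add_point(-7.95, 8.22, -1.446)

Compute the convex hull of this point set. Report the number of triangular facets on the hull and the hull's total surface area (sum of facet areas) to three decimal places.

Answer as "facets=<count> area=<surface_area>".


Extreme-point indices: [1, 3, 4, 5, 6, 7, 8, 9, 10, 11, 12] — 11 of 13 on the boundary.

Triangle areas on the boundary:
  f1: (p5, p10, p12) → 41.3567
  f2: (p5, p6, p12) → 37.5292
  f3: (p9, p10, p12) → 49.0448
  f4: (p9, p4, p10) → 26.6636
  f5: (p9, p6, p12) → 36.3173
  f6: (p9, p6, p4) → 21.0070
  f7: (p7, p10, p1) → 57.7271
  f8: (p7, p4, p10) → 91.2474
  f9: (p3, p10, p1) → 46.5744
  f10: (p3, p5, p10) → 90.5875
  f11: (p8, p3, p1) → 13.0722
  f12: (p8, p7, p1) → 27.0424
  f13: (p11, p5, p6) → 44.9374
  f14: (p11, p3, p5) → 62.4880
  f15: (p11, p8, p3) → 14.6561
  f16: (p11, p8, p7) → 33.8749
  f17: (p11, p6, p4) → 34.4881
  f18: (p11, p7, p4) → 88.5802
Σ area = 817.194

Check V−E+F: 11 − 27 + 18 = 2.

facets=18 area=817.194


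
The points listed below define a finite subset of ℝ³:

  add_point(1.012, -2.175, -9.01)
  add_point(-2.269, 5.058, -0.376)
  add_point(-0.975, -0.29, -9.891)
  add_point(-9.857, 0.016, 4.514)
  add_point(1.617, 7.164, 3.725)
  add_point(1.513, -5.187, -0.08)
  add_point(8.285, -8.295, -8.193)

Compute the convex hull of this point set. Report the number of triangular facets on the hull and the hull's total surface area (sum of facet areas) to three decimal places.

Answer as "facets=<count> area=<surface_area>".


facets=8 area=477.876

Points on the hull: [1, 2, 3, 4, 5, 6] (6 of 7).

Triangle areas on the boundary:
  f1: (p2, p6, p3) → 100.1514
  f2: (p2, p4, p6) → 97.0378
  f3: (p5, p6, p3) → 33.6069
  f4: (p5, p4, p3) → 76.0775
  f5: (p5, p4, p6) → 62.3874
  f6: (p1, p4, p3) → 29.5154
  f7: (p1, p2, p3) → 54.8925
  f8: (p1, p2, p4) → 24.2072
Σ area = 477.876

Euler characteristic 6−12+8 = 2 ✓


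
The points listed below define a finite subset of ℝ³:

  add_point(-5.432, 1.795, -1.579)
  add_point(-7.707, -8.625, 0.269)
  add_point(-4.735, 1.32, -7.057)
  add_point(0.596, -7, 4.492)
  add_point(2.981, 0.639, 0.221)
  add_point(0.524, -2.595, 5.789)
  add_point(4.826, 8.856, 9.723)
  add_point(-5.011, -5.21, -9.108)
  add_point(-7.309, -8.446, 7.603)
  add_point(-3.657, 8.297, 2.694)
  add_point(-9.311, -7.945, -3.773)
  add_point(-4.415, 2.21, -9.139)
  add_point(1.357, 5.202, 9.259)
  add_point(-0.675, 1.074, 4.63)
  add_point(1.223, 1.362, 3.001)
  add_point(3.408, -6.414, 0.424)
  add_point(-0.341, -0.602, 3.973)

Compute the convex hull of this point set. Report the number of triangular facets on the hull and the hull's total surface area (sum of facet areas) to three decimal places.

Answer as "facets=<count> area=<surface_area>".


Extreme-point indices: [1, 3, 4, 6, 7, 8, 9, 10, 11, 12, 15] — 11 of 17 on the boundary.

Facet areas (half cross-product norm):
  f1: (p15, p1, p10) → 23.4586
  f2: (p9, p11, p10) → 83.1999
  f3: (p9, p11, p6) → 56.9337
  f4: (p7, p11, p10) → 24.9311
  f5: (p7, p15, p10) → 46.2621
  f6: (p7, p15, p11) → 47.4998
  f7: (p4, p11, p6) → 61.8430
  f8: (p4, p15, p6) → 35.3703
  f9: (p4, p15, p11) → 41.7549
  f10: (p3, p15, p6) → 42.8870
  f11: (p3, p15, p1) → 23.2739
  f12: (p8, p1, p10) → 5.8320
  f13: (p8, p9, p10) → 99.0405
  f14: (p8, p3, p6) → 71.4541
  f15: (p8, p3, p1) → 30.1311
  f16: (p12, p9, p6) → 21.8453
  f17: (p12, p8, p6) → 7.8882
  f18: (p12, p8, p9) → 71.4259
Σ area = 795.031

Euler: V−E+F = 11−27+18 = 2.

facets=18 area=795.031


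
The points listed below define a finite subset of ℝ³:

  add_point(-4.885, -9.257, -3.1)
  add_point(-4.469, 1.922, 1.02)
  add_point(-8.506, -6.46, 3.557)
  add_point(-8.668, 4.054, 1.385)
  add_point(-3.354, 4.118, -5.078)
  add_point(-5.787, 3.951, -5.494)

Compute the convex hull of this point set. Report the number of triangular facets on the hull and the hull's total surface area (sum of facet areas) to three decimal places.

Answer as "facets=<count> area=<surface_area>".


Extreme-point indices: [0, 1, 2, 3, 4, 5] — 6 of 6 on the boundary.

Triangle areas on the boundary:
  f1: (p5, p4, p3) → 8.9920
  f2: (p5, p0, p4) → 16.6343
  f3: (p1, p4, p3) → 15.4919
  f4: (p1, p0, p4) → 39.2006
  f5: (p2, p1, p3) → 22.7743
  f6: (p2, p1, p0) → 38.7387
  f7: (p2, p5, p3) → 39.4788
  f8: (p2, p5, p0) → 52.9645
Σ area = 234.275

Euler: V−E+F = 6−12+8 = 2.

facets=8 area=234.275


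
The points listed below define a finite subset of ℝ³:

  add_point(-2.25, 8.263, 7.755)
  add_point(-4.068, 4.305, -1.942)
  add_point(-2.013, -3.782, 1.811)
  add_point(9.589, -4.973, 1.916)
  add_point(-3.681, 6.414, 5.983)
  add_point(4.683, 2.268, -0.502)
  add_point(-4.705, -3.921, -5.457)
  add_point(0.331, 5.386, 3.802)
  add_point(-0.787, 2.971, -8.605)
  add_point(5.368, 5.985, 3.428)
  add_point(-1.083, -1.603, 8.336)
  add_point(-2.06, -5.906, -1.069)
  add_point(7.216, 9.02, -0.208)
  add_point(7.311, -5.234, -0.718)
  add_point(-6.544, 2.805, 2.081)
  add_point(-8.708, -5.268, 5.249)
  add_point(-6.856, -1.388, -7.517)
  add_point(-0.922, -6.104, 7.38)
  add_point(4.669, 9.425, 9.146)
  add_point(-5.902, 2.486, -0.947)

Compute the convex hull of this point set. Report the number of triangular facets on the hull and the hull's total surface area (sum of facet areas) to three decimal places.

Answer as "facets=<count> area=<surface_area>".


Points on the hull: [0, 1, 3, 4, 6, 8, 10, 11, 12, 13, 14, 15, 16, 17, 18, 19] (16 of 20).

Facet areas (half cross-product norm):
  f1: (p12, p18, p3) → 69.5037
  f2: (p17, p18, p3) → 92.9687
  f3: (p0, p12, p18) → 34.6384
  f4: (p16, p6, p15) → 20.8607
  f5: (p16, p6, p8) → 14.7610
  f6: (p13, p6, p8) → 54.1544
  f7: (p13, p12, p3) → 24.7871
  f8: (p13, p12, p8) → 81.8004
  f9: (p13, p17, p3) → 20.1872
  f10: (p11, p17, p15) → 31.8544
  f11: (p11, p6, p15) → 24.8646
  f12: (p11, p13, p17) → 39.5145
  f13: (p11, p13, p6) → 22.6050
  f14: (p10, p17, p18) → 14.5312
  f15: (p10, p0, p18) → 35.5663
  f16: (p10, p17, p15) → 18.6234
  f17: (p10, p0, p15) → 42.9640
  f18: (p4, p0, p15) → 11.0792
  f19: (p1, p16, p8) → 26.4144
  f20: (p1, p12, p8) → 45.6051
  f21: (p1, p0, p12) → 59.3832
  f22: (p14, p16, p15) → 46.7847
  f23: (p14, p4, p15) → 24.4145
  f24: (p14, p4, p0) → 0.4871
  f25: (p14, p1, p0) → 22.1333
  f26: (p19, p1, p16) → 10.5784
  f27: (p19, p14, p16) → 6.1466
  f28: (p19, p14, p1) → 3.9102
Σ area = 901.122

Check V−E+F: 16 − 42 + 28 = 2.

facets=28 area=901.122


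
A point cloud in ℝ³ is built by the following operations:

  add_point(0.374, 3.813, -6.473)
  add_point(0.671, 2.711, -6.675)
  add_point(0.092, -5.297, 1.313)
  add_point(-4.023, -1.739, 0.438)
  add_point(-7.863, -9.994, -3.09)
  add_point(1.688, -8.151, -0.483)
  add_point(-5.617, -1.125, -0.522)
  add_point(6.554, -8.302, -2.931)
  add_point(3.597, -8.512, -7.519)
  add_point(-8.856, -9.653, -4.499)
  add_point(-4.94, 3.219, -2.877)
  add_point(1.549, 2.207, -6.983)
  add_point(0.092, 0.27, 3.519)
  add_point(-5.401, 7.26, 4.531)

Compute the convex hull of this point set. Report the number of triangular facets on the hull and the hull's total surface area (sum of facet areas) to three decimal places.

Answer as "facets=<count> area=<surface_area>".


Extreme-point indices: [0, 1, 2, 4, 5, 7, 8, 9, 10, 11, 12, 13] — 12 of 14 on the boundary.

Per-facet area ½‖(b−a)×(c−a)‖:
  f1: (p10, p13, p9) → 48.0744
  f2: (p10, p0, p9) → 42.1723
  f3: (p10, p0, p13) → 23.7344
  f4: (p11, p8, p9) → 69.8844
  f5: (p11, p8, p7) → 29.8336
  f6: (p12, p11, p7) → 60.3186
  f7: (p12, p5, p7) → 23.9902
  f8: (p12, p5, p2) → 5.1246
  f9: (p12, p0, p13) → 46.9907
  f10: (p12, p11, p0) → 10.8922
  f11: (p1, p0, p9) → 7.5235
  f12: (p1, p11, p9) → 8.2197
  f13: (p1, p11, p0) → 0.4280
  f14: (p4, p5, p7) → 18.8820
  f15: (p4, p8, p9) → 10.6228
  f16: (p4, p8, p7) → 33.0789
  f17: (p4, p5, p2) → 18.5970
  f18: (p4, p13, p9) → 16.3091
  f19: (p4, p12, p13) → 62.8299
  f20: (p4, p12, p2) → 24.8464
Σ area = 562.353

Euler characteristic 12−30+20 = 2 ✓

facets=20 area=562.353


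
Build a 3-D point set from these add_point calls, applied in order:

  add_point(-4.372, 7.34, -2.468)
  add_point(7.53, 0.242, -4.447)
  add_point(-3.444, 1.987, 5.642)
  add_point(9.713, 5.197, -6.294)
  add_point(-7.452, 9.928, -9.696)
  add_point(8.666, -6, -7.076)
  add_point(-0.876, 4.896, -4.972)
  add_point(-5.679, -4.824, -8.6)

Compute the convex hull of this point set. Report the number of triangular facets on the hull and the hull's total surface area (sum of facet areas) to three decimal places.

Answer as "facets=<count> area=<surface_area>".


7 of the 8 inputs are extreme points: [0, 1, 2, 3, 4, 5, 7].

Area of each hull facet:
  f1: (p5, p3, p4) → 100.8859
  f2: (p7, p5, p4) → 105.5018
  f3: (p7, p2, p4) → 111.6722
  f4: (p7, p2, p5) → 113.0945
  f5: (p0, p3, p4) → 60.0804
  f6: (p0, p2, p4) → 14.5399
  f7: (p0, p2, p3) → 71.9275
  f8: (p1, p5, p3) → 15.7083
  f9: (p1, p2, p3) → 39.4346
  f10: (p1, p2, p5) → 45.1002
Σ area = 677.945

Euler characteristic 7−15+10 = 2 ✓

facets=10 area=677.945


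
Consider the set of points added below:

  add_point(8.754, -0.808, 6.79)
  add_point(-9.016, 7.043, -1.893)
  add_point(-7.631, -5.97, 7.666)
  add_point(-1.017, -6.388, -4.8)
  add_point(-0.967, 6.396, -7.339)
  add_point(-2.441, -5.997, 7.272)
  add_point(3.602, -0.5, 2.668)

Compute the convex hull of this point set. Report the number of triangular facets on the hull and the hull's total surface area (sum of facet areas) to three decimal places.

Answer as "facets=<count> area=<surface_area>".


facets=8 area=614.854

6 of the 7 inputs are extreme points: [0, 1, 2, 3, 4, 5].

Per-facet area ½‖(b−a)×(c−a)‖:
  f1: (p2, p0, p1) → 136.8523
  f2: (p3, p2, p1) → 101.7527
  f3: (p4, p0, p1) → 90.5396
  f4: (p4, p3, p1) → 63.4034
  f5: (p4, p3, p0) → 103.1145
  f6: (p5, p2, p0) → 13.6887
  f7: (p5, p3, p0) → 74.4404
  f8: (p5, p3, p2) → 31.0624
Σ area = 614.854

Euler characteristic 6−12+8 = 2 ✓


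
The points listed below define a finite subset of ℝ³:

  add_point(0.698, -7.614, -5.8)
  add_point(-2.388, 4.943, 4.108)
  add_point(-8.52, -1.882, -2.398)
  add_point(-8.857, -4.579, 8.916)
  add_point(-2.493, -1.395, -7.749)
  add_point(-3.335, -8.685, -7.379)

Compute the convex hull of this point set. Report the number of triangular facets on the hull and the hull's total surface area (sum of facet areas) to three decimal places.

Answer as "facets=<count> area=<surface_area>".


Hull vertices (6/6): indices [0, 1, 2, 3, 4, 5].

Per-facet area ½‖(b−a)×(c−a)‖:
  f1: (p1, p0, p3) → 98.2343
  f2: (p4, p1, p0) → 48.1241
  f3: (p5, p0, p3) → 39.2627
  f4: (p5, p4, p0) → 15.5074
  f5: (p2, p5, p3) → 54.0482
  f6: (p2, p5, p4) → 29.1865
  f7: (p2, p1, p3) → 59.8025
  f8: (p2, p4, p1) → 45.3264
Σ area = 389.492

Euler: V−E+F = 6−12+8 = 2.

facets=8 area=389.492


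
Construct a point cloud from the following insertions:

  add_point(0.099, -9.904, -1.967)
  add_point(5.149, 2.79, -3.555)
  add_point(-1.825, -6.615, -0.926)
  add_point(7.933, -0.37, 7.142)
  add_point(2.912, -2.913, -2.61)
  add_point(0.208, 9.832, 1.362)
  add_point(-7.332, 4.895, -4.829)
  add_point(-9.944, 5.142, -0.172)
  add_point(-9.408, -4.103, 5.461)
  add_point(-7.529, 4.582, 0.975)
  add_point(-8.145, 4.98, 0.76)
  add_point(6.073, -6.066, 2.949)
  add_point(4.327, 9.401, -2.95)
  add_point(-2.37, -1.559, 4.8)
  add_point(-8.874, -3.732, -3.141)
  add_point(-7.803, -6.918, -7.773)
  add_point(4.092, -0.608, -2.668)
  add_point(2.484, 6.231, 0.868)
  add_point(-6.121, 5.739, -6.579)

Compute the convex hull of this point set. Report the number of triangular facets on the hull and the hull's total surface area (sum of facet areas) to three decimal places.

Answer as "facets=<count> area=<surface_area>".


Points on the hull: [0, 1, 3, 5, 6, 7, 8, 10, 11, 12, 14, 15, 18] (13 of 19).

Facet areas (half cross-product norm):
  f1: (p8, p5, p3) → 113.4071
  f2: (p18, p5, p7) → 39.1397
  f3: (p10, p5, p7) → 6.4789
  f4: (p10, p8, p7) → 10.3187
  f5: (p10, p8, p5) → 42.6198
  f6: (p15, p8, p0) → 64.0249
  f7: (p14, p8, p7) → 38.9894
  f8: (p14, p15, p7) → 16.1378
  f9: (p14, p15, p8) → 14.9838
  f10: (p6, p18, p7) → 2.5712
  f11: (p6, p15, p7) → 31.6382
  f12: (p6, p15, p18) → 13.6837
  f13: (p11, p8, p3) → 57.6884
  f14: (p11, p8, p0) → 57.7984
  f15: (p12, p18, p5) → 32.3496
  f16: (p12, p5, p3) → 41.5938
  f17: (p1, p12, p3) → 37.5324
  f18: (p1, p11, p3) → 38.8674
  f19: (p1, p11, p0) → 47.5821
  f20: (p1, p15, p18) → 76.8181
  f21: (p1, p12, p18) → 37.9360
  f22: (p1, p15, p0) → 70.3964
Σ area = 892.556

Euler characteristic 13−33+22 = 2 ✓

facets=22 area=892.556


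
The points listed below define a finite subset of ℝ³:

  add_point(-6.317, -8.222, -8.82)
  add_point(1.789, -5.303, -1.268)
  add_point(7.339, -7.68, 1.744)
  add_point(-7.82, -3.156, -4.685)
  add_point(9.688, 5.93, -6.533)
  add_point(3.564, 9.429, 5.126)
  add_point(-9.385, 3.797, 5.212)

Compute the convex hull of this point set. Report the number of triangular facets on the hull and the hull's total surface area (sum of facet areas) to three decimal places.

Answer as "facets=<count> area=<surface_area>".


6 of the 7 inputs are extreme points: [0, 2, 3, 4, 5, 6].

Triangle areas on the boundary:
  f1: (p5, p4, p6) → 91.3141
  f2: (p2, p0, p6) → 151.5960
  f3: (p2, p5, p6) → 123.7588
  f4: (p2, p0, p4) → 136.9806
  f5: (p2, p5, p4) → 105.0432
  f6: (p3, p4, p6) → 120.4952
  f7: (p3, p0, p6) → 11.5587
  f8: (p3, p0, p4) → 66.1914
Σ area = 806.938

Check V−E+F: 6 − 12 + 8 = 2.

facets=8 area=806.938


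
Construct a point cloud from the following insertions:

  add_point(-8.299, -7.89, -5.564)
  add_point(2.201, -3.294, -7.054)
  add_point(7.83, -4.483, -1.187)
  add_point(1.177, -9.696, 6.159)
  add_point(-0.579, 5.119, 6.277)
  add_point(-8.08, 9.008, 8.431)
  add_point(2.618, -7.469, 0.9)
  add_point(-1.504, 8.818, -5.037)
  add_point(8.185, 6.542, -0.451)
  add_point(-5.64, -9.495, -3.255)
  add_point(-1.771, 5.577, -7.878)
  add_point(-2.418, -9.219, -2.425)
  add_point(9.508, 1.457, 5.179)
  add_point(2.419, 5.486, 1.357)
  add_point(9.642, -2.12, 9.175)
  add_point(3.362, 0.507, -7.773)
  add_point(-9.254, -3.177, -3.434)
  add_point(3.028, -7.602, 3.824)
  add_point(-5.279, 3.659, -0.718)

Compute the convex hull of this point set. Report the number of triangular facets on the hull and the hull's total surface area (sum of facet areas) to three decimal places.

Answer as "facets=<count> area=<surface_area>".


Hull vertices (14/19): indices [0, 1, 2, 3, 5, 7, 8, 9, 10, 11, 12, 14, 15, 16].

Area of each hull facet:
  f1: (p3, p5, p14) → 118.2729
  f2: (p7, p5, p16) → 101.8062
  f3: (p7, p10, p16) → 25.1320
  f4: (p8, p7, p5) → 82.1191
  f5: (p8, p7, p10) → 23.2989
  f6: (p0, p9, p1) → 20.6666
  f7: (p0, p10, p16) → 30.0314
  f8: (p0, p5, p16) → 18.6015
  f9: (p0, p3, p5) → 152.1299
  f10: (p0, p9, p3) → 10.1133
  f11: (p11, p9, p3) → 12.4784
  f12: (p11, p9, p1) → 13.2973
  f13: (p2, p11, p1) → 36.0225
  f14: (p2, p3, p14) → 54.5409
  f15: (p2, p11, p3) → 47.8451
  f16: (p12, p2, p14) → 23.6823
  f17: (p12, p2, p8) → 33.9158
  f18: (p12, p5, p14) → 51.4305
  f19: (p12, p8, p5) → 71.5434
  f20: (p15, p2, p1) → 16.5574
  f21: (p15, p2, p8) → 45.8918
  f22: (p15, p8, p10) → 38.3170
  f23: (p15, p0, p10) → 51.7539
  f24: (p15, p0, p1) → 17.5701
Σ area = 1097.018

Euler characteristic 14−36+24 = 2 ✓

facets=24 area=1097.018


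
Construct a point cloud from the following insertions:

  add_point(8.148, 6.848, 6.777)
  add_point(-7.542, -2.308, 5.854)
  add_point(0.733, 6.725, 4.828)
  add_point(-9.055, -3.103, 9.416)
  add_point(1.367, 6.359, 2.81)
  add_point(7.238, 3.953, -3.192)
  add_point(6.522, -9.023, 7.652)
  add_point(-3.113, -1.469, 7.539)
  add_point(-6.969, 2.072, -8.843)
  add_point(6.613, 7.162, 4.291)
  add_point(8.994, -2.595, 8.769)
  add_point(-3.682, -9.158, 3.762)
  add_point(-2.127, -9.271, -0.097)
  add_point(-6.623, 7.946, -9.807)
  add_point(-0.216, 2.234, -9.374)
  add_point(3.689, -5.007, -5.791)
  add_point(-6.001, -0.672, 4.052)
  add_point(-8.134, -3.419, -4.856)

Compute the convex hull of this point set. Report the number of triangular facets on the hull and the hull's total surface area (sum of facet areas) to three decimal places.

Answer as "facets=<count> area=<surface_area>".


Hull vertices (14/18): indices [0, 2, 3, 5, 6, 8, 9, 10, 11, 12, 13, 14, 15, 17].

Per-facet area ½‖(b−a)×(c−a)‖:
  f1: (p0, p10, p3) → 87.3980
  f2: (p6, p10, p3) → 58.4518
  f3: (p17, p13, p3) → 82.5048
  f4: (p2, p13, p3) → 119.9302
  f5: (p2, p0, p3) → 45.6750
  f6: (p9, p2, p13) → 45.3919
  f7: (p9, p2, p0) → 7.8363
  f8: (p11, p6, p3) → 51.4880
  f9: (p11, p6, p12) → 22.7234
  f10: (p11, p17, p3) → 55.4215
  f11: (p11, p17, p12) → 19.6258
  f12: (p15, p6, p12) → 53.2407
  f13: (p15, p17, p12) → 43.4660
  f14: (p15, p6, p10) → 49.8952
  f15: (p8, p17, p13) → 9.3950
  f16: (p8, p15, p17) → 40.9580
  f17: (p5, p0, p10) → 50.3652
  f18: (p5, p15, p10) → 67.7810
  f19: (p5, p9, p0) → 8.6468
  f20: (p5, p9, p13) → 63.2606
  f21: (p14, p8, p13) → 20.1112
  f22: (p14, p8, p15) → 28.0806
  f23: (p14, p5, p13) → 37.0660
  f24: (p14, p5, p15) → 39.6316
Σ area = 1108.344

Check V−E+F: 14 − 36 + 24 = 2.

facets=24 area=1108.344


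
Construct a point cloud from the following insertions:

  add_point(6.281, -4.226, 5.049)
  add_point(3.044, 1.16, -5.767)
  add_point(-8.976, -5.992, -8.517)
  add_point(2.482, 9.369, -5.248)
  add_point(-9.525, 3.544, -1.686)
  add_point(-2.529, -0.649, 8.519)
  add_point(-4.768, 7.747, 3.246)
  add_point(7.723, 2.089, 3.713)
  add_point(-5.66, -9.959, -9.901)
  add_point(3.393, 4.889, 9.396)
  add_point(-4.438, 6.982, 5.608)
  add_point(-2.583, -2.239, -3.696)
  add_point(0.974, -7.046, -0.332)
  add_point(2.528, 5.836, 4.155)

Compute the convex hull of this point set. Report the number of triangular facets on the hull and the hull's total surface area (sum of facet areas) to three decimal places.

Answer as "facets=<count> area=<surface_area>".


12 of the 14 inputs are extreme points: [0, 1, 2, 3, 4, 5, 6, 7, 8, 9, 10, 12].

Area of each hull facet:
  f1: (p2, p3, p4) → 80.1608
  f2: (p2, p3, p8) → 50.1815
  f3: (p2, p5, p4) → 75.6056
  f4: (p2, p5, p8) → 49.4362
  f5: (p1, p3, p7) → 43.4661
  f6: (p1, p3, p8) → 41.4649
  f7: (p0, p1, p7) → 35.0951
  f8: (p0, p1, p8) → 91.7940
  f9: (p9, p3, p7) → 48.4902
  f10: (p9, p0, p7) → 25.3035
  f11: (p9, p0, p5) → 38.5819
  f12: (p12, p5, p8) → 55.9782
  f13: (p12, p0, p8) → 9.5659
  f14: (p12, p0, p5) → 39.8211
  f15: (p6, p3, p4) → 45.3550
  f16: (p6, p9, p3) → 59.8591
  f17: (p10, p9, p5) → 31.1135
  f18: (p10, p6, p9) → 9.0792
  f19: (p10, p5, p4) → 39.9145
  f20: (p10, p6, p4) → 8.7362
Σ area = 879.003

Euler characteristic 12−30+20 = 2 ✓

facets=20 area=879.003


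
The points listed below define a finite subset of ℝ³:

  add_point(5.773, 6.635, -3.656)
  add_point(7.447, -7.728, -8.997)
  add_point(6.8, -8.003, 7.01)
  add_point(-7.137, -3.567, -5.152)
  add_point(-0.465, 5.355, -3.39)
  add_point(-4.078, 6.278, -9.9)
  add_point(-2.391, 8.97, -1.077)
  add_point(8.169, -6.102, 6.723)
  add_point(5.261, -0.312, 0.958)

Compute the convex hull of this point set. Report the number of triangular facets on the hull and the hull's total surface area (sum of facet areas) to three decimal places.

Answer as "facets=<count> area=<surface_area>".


Extreme-point indices: [0, 1, 2, 3, 5, 6, 7] — 7 of 9 on the boundary.

Facet areas (half cross-product norm):
  f1: (p5, p6, p3) → 52.9717
  f2: (p1, p5, p3) → 88.1128
  f3: (p2, p6, p3) → 129.8259
  f4: (p2, p6, p7) → 22.1098
  f5: (p2, p1, p3) → 120.3795
  f6: (p2, p1, p7) → 18.6680
  f7: (p0, p5, p6) → 40.9036
  f8: (p0, p1, p5) → 89.2621
  f9: (p0, p6, p7) → 72.8087
  f10: (p0, p1, p7) → 109.7895
Σ area = 744.832

Check V−E+F: 7 − 15 + 10 = 2.

facets=10 area=744.832


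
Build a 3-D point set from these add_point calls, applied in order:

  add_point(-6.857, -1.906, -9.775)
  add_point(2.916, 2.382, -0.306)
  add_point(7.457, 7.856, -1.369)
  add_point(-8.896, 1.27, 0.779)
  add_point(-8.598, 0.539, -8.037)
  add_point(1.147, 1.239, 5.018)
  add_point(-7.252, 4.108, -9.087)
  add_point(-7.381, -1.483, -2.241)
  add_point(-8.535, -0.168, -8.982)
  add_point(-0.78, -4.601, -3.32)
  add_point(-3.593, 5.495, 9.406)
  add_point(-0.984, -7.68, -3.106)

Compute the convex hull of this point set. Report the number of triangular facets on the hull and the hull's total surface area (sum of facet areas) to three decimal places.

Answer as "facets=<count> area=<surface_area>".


facets=16 area=621.849

Points on the hull: [0, 2, 3, 4, 5, 6, 7, 8, 10, 11] (10 of 12).

Per-facet area ½‖(b−a)×(c−a)‖:
  f1: (p0, p11, p2) → 93.0497
  f2: (p10, p11, p3) → 67.3340
  f3: (p6, p0, p2) → 50.4589
  f4: (p6, p10, p3) → 47.0806
  f5: (p6, p10, p2) → 125.4043
  f6: (p7, p11, p3) → 12.8326
  f7: (p7, p0, p11) → 33.2615
  f8: (p5, p11, p2) → 67.5406
  f9: (p5, p10, p2) → 40.4869
  f10: (p5, p10, p11) → 35.1696
  f11: (p8, p6, p0) → 5.0480
  f12: (p8, p7, p3) → 13.1966
  f13: (p8, p7, p0) → 8.8362
  f14: (p4, p6, p3) → 17.1506
  f15: (p4, p8, p3) → 2.7757
  f16: (p4, p8, p6) → 2.2233
Σ area = 621.849

Check V−E+F: 10 − 24 + 16 = 2.


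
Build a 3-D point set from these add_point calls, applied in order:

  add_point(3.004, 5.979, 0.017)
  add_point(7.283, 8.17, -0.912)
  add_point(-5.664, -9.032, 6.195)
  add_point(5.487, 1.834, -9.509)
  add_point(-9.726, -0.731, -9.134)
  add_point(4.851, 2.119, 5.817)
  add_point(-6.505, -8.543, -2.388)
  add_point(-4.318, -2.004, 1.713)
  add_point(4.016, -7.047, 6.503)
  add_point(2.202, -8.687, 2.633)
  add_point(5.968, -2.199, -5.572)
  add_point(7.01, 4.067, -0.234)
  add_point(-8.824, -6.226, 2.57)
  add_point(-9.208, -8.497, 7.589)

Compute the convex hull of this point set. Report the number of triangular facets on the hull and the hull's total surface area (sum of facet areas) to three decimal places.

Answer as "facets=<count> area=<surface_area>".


Hull vertices (12/14): indices [0, 1, 2, 3, 4, 5, 6, 8, 9, 10, 11, 13].

Facet areas (half cross-product norm):
  f1: (p3, p1, p4) → 81.0901
  f2: (p13, p8, p2) → 9.6005
  f3: (p6, p3, p4) → 82.3774
  f4: (p6, p13, p4) → 47.6969
  f5: (p6, p13, p2) → 16.0267
  f6: (p0, p1, p4) → 28.6827
  f7: (p0, p13, p4) → 147.8068
  f8: (p5, p13, p8) → 60.3056
  f9: (p5, p11, p1) → 12.4692
  f10: (p5, p11, p8) → 28.6024
  f11: (p5, p0, p1) → 17.3935
  f12: (p5, p0, p13) → 62.5437
  f13: (p9, p8, p2) → 19.7737
  f14: (p9, p6, p2) → 35.3206
  f15: (p10, p6, p3) → 37.2767
  f16: (p10, p9, p6) → 55.6811
  f17: (p10, p9, p8) → 24.4250
  f18: (p10, p11, p8) → 52.1803
  f19: (p10, p3, p1) → 30.2847
  f20: (p10, p11, p1) → 13.1823
Σ area = 862.720

Check V−E+F: 12 − 30 + 20 = 2.

facets=20 area=862.720


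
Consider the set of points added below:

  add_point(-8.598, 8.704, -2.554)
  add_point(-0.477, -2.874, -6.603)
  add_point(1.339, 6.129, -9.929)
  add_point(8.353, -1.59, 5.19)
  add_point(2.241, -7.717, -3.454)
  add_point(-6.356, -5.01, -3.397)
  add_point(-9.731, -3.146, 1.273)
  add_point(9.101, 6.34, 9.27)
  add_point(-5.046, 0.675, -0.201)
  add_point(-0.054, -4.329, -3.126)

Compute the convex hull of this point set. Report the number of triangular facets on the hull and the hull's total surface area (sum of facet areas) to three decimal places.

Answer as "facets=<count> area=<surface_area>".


facets=12 area=807.274

Points on the hull: [0, 1, 2, 3, 4, 5, 6, 7] (8 of 10).

Triangle areas on the boundary:
  f1: (p0, p7, p6) → 131.2245
  f2: (p2, p0, p7) → 126.7841
  f3: (p5, p4, p6) → 21.2193
  f4: (p5, p0, p6) → 37.8613
  f5: (p5, p2, p0) → 81.9948
  f6: (p3, p2, p7) → 82.1386
  f7: (p3, p4, p2) → 92.9142
  f8: (p3, p7, p6) → 80.4110
  f9: (p3, p4, p6) → 83.5087
  f10: (p1, p4, p2) → 19.1981
  f11: (p1, p5, p2) → 27.6943
  f12: (p1, p5, p4) → 22.3255
Σ area = 807.274

Euler: V−E+F = 8−18+12 = 2.


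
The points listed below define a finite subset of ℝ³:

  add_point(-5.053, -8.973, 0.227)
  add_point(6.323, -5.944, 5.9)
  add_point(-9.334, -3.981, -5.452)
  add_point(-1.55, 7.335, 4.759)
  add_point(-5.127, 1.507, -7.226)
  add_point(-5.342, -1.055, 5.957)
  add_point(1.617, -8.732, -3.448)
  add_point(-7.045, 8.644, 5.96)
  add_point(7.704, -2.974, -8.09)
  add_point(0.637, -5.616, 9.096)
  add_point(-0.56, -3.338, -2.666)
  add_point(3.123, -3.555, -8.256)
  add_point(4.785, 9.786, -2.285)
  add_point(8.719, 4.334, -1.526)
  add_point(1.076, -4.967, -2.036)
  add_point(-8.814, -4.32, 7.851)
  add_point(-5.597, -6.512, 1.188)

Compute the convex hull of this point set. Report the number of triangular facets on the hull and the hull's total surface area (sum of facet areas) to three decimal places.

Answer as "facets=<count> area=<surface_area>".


Points on the hull: [0, 1, 2, 3, 4, 6, 7, 8, 9, 11, 12, 13, 15] (13 of 17).

Area of each hull facet:
  f1: (p8, p12, p13) → 29.6288
  f2: (p15, p7, p2) → 86.8572
  f3: (p15, p7, p9) → 63.5792
  f4: (p3, p12, p13) → 32.9578
  f5: (p3, p7, p12) → 19.9287
  f6: (p3, p7, p9) → 38.1317
  f7: (p4, p8, p12) → 83.8102
  f8: (p4, p7, p2) → 53.8172
  f9: (p4, p7, p12) → 90.2972
  f10: (p1, p8, p13) → 62.0695
  f11: (p1, p3, p13) → 77.4647
  f12: (p1, p3, p9) → 45.1452
  f13: (p1, p6, p8) → 51.8688
  f14: (p11, p4, p2) → 34.4676
  f15: (p11, p4, p8) → 14.3189
  f16: (p11, p6, p2) → 42.8114
  f17: (p11, p6, p8) → 16.0565
  f18: (p0, p15, p9) → 43.7696
  f19: (p0, p1, p9) → 36.0838
  f20: (p0, p1, p6) → 41.2449
  f21: (p0, p15, p2) → 42.0568
  f22: (p0, p6, p2) → 32.9426
Σ area = 1039.308

Check V−E+F: 13 − 33 + 22 = 2.

facets=22 area=1039.308


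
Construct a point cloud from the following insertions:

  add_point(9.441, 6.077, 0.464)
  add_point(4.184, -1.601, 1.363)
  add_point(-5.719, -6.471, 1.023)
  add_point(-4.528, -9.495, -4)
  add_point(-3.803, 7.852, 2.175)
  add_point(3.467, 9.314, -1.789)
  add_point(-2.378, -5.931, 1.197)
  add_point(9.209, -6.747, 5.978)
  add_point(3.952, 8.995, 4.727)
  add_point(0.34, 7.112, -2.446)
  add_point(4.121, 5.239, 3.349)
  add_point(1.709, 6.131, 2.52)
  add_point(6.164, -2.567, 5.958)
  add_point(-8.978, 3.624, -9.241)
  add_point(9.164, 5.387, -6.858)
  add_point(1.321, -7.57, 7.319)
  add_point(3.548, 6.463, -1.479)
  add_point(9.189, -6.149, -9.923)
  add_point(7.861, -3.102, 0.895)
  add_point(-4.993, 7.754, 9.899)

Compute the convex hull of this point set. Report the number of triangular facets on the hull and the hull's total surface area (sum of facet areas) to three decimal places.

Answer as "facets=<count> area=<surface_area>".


facets=20 area=1252.503

Hull vertices (12/20): indices [0, 2, 3, 4, 5, 7, 8, 13, 14, 15, 17, 19].

Area of each hull facet:
  f1: (p17, p3, p13) → 113.1775
  f2: (p17, p7, p0) → 100.3267
  f3: (p17, p7, p3) → 111.9824
  f4: (p2, p3, p13) → 43.3147
  f5: (p2, p19, p13) → 121.3003
  f6: (p4, p19, p13) → 31.7396
  f7: (p4, p5, p13) → 55.6097
  f8: (p4, p5, p19) → 26.2947
  f9: (p8, p5, p0) → 21.4860
  f10: (p8, p5, p19) → 30.6157
  f11: (p8, p7, p0) → 52.2364
  f12: (p8, p7, p19) → 85.9642
  f13: (p14, p17, p0) → 41.2104
  f14: (p14, p5, p0) → 25.1106
  f15: (p14, p17, p13) → 108.8640
  f16: (p14, p5, p13) → 66.6071
  f17: (p15, p7, p19) → 64.3224
  f18: (p15, p2, p19) → 76.4969
  f19: (p15, p7, p3) → 49.2008
  f20: (p15, p2, p3) → 26.6429
Σ area = 1252.503

Check V−E+F: 12 − 30 + 20 = 2.


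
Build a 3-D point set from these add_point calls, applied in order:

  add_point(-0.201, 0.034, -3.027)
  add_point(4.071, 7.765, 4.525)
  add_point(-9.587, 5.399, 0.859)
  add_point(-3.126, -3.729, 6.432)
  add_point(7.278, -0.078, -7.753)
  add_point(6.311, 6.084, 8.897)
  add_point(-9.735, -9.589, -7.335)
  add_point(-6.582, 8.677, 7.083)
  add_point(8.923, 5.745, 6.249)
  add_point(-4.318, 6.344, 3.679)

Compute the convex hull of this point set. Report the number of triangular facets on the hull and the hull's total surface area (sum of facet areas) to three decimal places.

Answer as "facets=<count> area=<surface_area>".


Points on the hull: [1, 2, 3, 4, 5, 6, 7, 8] (8 of 10).

Per-facet area ½‖(b−a)×(c−a)‖:
  f1: (p3, p4, p6) → 137.2124
  f2: (p3, p4, p8) → 111.1582
  f3: (p2, p4, p6) → 150.7022
  f4: (p2, p3, p6) → 96.7255
  f5: (p2, p3, p7) → 46.2348
  f6: (p1, p4, p8) → 40.9388
  f7: (p1, p2, p7) → 41.5342
  f8: (p1, p2, p4) → 106.4896
  f9: (p5, p3, p8) → 24.7558
  f10: (p5, p3, p7) → 76.8082
  f11: (p5, p1, p8) → 9.3469
  f12: (p5, p1, p7) → 27.6413
Σ area = 869.548

Euler: V−E+F = 8−18+12 = 2.

facets=12 area=869.548


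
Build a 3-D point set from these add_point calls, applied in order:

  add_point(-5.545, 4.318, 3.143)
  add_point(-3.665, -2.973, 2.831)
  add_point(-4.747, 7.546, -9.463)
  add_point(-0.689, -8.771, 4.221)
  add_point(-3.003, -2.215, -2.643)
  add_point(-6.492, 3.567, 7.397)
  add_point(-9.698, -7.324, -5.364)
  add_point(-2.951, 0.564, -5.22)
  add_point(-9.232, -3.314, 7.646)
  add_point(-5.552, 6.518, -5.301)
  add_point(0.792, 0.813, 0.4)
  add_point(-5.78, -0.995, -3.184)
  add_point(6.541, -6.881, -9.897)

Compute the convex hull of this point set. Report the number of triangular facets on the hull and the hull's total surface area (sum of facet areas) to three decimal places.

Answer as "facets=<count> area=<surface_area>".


facets=14 area=791.881

Extreme-point indices: [0, 2, 3, 5, 6, 8, 9, 10, 12] — 9 of 13 on the boundary.

Facet areas (half cross-product norm):
  f1: (p2, p12, p6) → 125.9999
  f2: (p3, p12, p6) → 99.2078
  f3: (p3, p8, p6) → 65.8474
  f4: (p3, p5, p8) → 39.0867
  f5: (p9, p2, p6) → 30.3038
  f6: (p9, p8, p6) → 94.0071
  f7: (p9, p5, p2) → 3.2555
  f8: (p9, p5, p8) → 46.6461
  f9: (p10, p2, p12) → 92.2484
  f10: (p10, p3, p12) → 72.2362
  f11: (p10, p3, p5) → 54.2764
  f12: (p0, p5, p2) → 4.9299
  f13: (p0, p10, p2) → 48.4519
  f14: (p0, p10, p5) → 15.3839
Σ area = 791.881

Euler characteristic 9−21+14 = 2 ✓


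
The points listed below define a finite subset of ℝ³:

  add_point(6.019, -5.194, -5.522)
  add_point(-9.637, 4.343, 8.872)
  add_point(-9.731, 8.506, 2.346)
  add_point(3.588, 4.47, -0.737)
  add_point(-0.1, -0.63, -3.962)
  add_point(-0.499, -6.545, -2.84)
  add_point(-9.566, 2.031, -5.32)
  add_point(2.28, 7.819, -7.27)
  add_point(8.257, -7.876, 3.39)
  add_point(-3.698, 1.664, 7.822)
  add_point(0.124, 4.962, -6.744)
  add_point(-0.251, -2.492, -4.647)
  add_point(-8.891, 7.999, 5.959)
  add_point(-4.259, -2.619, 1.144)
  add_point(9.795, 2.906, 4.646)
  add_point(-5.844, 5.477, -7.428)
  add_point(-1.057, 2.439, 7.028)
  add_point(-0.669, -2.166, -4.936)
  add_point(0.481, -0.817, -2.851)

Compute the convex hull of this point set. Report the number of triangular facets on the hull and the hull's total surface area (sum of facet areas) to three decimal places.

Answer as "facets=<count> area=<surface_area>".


Extreme-point indices: [0, 1, 2, 5, 6, 7, 8, 9, 12, 13, 14, 15] — 12 of 19 on the boundary.

Area of each hull facet:
  f1: (p7, p15, p2) → 44.8376
  f2: (p12, p1, p2) → 6.6330
  f3: (p12, p1, p14) → 45.9440
  f4: (p12, p7, p2) → 26.1439
  f5: (p12, p7, p14) → 123.9386
  f6: (p9, p8, p14) → 74.7851
  f7: (p9, p1, p14) → 22.4314
  f8: (p9, p1, p8) → 14.1394
  f9: (p6, p15, p2) → 27.4237
  f10: (p6, p1, p2) → 37.0956
  f11: (p13, p6, p1) → 55.7571
  f12: (p13, p6, p5) → 31.6395
  f13: (p13, p1, p8) → 67.9494
  f14: (p13, p5, p8) → 35.8760
  f15: (p0, p5, p8) → 33.7326
  f16: (p0, p6, p5) → 40.8322
  f17: (p0, p6, p15) → 44.1024
  f18: (p0, p8, p14) → 51.9830
  f19: (p0, p7, p14) → 84.7791
  f20: (p0, p7, p15) → 57.7222
Σ area = 927.746

Euler characteristic 12−30+20 = 2 ✓

facets=20 area=927.746


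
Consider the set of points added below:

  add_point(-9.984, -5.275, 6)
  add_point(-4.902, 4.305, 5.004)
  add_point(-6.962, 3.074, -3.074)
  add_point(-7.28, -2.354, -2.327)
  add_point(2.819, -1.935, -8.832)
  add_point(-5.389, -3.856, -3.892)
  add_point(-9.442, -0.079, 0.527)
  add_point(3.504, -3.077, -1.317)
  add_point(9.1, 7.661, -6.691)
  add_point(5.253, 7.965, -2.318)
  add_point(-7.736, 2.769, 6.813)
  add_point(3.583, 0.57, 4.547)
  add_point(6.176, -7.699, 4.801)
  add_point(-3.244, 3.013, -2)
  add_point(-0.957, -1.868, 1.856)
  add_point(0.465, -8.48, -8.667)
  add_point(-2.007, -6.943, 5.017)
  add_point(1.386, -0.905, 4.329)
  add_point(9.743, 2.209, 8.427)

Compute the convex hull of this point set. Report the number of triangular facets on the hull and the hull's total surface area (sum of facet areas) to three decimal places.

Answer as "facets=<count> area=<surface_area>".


Extreme-point indices: [0, 1, 2, 3, 4, 5, 6, 8, 9, 10, 12, 15, 16, 18] — 14 of 19 on the boundary.

Area of each hull facet:
  f1: (p12, p18, p0) → 90.0589
  f2: (p10, p18, p0) → 71.4437
  f3: (p8, p9, p18) → 35.2061
  f4: (p8, p12, p18) → 89.5524
  f5: (p8, p12, p15) → 127.3925
  f6: (p16, p15, p0) → 54.5693
  f7: (p16, p12, p0) → 4.9534
  f8: (p16, p12, p15) → 56.2012
  f9: (p1, p9, p18) → 80.2766
  f10: (p1, p10, p18) → 23.0253
  f11: (p2, p1, p10) → 15.1895
  f12: (p2, p8, p9) → 32.1236
  f13: (p2, p1, p9) → 52.3076
  f14: (p4, p8, p15) → 12.4816
  f15: (p4, p2, p15) → 42.9320
  f16: (p4, p2, p8) → 72.3692
  f17: (p6, p3, p0) → 15.8543
  f18: (p6, p3, p2) → 10.6213
  f19: (p6, p10, p0) → 25.2190
  f20: (p6, p2, p10) → 18.5720
  f21: (p5, p2, p15) → 22.2201
  f22: (p5, p3, p2) → 7.2234
  f23: (p5, p15, p0) → 35.0892
  f24: (p5, p3, p0) → 11.3593
Σ area = 1006.241

Euler characteristic 14−36+24 = 2 ✓

facets=24 area=1006.241


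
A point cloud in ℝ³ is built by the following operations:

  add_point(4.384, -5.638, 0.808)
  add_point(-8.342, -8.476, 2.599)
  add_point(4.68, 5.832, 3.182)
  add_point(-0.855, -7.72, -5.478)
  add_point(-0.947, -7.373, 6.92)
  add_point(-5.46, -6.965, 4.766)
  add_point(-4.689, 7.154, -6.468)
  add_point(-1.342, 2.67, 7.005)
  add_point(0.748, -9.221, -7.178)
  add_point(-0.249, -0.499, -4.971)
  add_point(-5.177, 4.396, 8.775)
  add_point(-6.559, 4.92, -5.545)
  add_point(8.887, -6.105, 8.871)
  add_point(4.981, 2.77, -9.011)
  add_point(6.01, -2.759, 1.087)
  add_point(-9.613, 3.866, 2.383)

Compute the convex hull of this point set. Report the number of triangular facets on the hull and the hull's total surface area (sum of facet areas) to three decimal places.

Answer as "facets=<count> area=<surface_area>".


Hull vertices (11/16): indices [1, 2, 4, 5, 6, 8, 10, 11, 12, 13, 15].

Per-facet area ½‖(b−a)×(c−a)‖:
  f1: (p13, p8, p12) → 115.3846
  f2: (p2, p13, p12) → 85.8117
  f3: (p11, p1, p15) → 52.8403
  f4: (p11, p1, p8) → 96.3538
  f5: (p4, p8, p12) → 72.0512
  f6: (p4, p1, p8) → 56.4544
  f7: (p4, p5, p1) → 4.8427
  f8: (p10, p2, p12) → 79.1726
  f9: (p10, p4, p12) → 62.8330
  f10: (p10, p4, p5) → 30.1162
  f11: (p10, p1, p15) → 48.3858
  f12: (p10, p5, p1) → 19.4196
  f13: (p6, p2, p13) → 64.4357
  f14: (p6, p13, p8) → 70.0464
  f15: (p6, p11, p8) → 23.0303
  f16: (p6, p10, p2) → 75.0094
  f17: (p6, p11, p15) → 10.5814
  f18: (p6, p10, p15) → 38.1054
Σ area = 1004.874

Check V−E+F: 11 − 27 + 18 = 2.

facets=18 area=1004.874
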